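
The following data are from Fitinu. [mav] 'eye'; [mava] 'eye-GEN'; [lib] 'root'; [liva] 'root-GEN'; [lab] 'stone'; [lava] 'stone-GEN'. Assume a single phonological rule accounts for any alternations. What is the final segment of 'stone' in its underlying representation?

The stem for 'stone' ends in [b] in [lab] but [v] in [lava].
Compare 'eye', with invariant [v] in [mav] and [mava]: an analysis with underlying /v/ and a rule producing [b] in isolation would wrongly predict alternation here too.
So /b/ is underlying, and a rule of intervocalic spirantization — voiced stops become fricatives between vowels — gives [v].

/b/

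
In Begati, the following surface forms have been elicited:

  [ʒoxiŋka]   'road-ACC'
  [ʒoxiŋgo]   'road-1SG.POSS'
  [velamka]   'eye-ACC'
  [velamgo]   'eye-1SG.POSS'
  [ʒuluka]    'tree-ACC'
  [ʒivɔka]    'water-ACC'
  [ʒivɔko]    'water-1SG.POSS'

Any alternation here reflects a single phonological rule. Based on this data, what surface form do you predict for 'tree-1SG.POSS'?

[ʒuluko]

The 1SG.POSS suffix surfaces as [-go] and [-ko], depending on the final segment of the stem.
The ACC suffix, which begins with [k], is invariant after every stem; so [k] is not altered by any rule here.
So the underlying form is /-go/, and voiced stops become voiceless after a vowel.
After 'tree', which ends in a vowel, the suffix surfaces as [-ko], giving [ʒuluko].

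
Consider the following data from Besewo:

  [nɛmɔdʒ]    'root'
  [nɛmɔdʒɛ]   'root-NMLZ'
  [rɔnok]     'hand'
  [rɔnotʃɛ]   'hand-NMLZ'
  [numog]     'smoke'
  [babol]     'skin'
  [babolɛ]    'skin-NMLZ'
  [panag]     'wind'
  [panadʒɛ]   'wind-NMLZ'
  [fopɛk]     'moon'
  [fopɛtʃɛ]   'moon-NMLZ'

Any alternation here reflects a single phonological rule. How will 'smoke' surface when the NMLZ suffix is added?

[numodʒɛ]

The stem for 'wind' ends in [g] in [panag] but [dʒ] in [panadʒɛ].
But 'root' keeps [dʒ] in both environments ([nɛmɔdʒ], [nɛmɔdʒɛ]), so there is no rule changing /dʒ/ to [g] in isolation.
Therefore /g/ is basic and [dʒ] is derived by palatalization before a front vowel (/k/ and /g/ become palato-alveolar [tʃ] and [dʒ] before a front vowel).
The one attested form of 'smoke', [numog], shows underlying /numog/. Applying the same rule before a front vowel gives [numodʒɛ].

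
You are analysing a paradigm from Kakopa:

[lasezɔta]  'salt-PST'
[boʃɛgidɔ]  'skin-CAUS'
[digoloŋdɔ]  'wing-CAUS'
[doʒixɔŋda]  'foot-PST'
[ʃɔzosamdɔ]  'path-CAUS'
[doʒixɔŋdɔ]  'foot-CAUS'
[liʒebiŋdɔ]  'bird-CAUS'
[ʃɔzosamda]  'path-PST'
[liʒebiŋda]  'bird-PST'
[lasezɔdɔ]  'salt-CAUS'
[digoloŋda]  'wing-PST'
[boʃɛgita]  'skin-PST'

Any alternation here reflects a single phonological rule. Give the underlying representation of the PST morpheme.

The PST suffix surfaces as [-da] and [-ta], depending on the final segment of the stem.
By contrast the CAUS suffix keeps its initial [d] throughout — that segment must be underlying.
So the underlying form is /-ta/, and voiceless stops become voiced after a nasal.

/-ta/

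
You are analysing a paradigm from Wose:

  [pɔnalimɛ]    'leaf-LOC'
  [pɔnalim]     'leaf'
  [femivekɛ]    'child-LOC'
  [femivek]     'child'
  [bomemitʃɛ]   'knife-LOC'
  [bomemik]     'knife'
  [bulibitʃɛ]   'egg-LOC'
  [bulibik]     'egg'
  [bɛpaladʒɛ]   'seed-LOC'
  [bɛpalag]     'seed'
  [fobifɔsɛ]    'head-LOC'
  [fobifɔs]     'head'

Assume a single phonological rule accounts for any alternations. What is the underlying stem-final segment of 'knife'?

/tʃ/

The root 'knife' surfaces as [bomemitʃɛ] and [bomemik], with a stem-final [tʃ] ~ [k] alternation.
But 'child' keeps [k] in both environments ([femivekɛ], [femivek]), so there is no rule changing /k/ to [tʃ] before the LOC suffix.
So /tʃ/ is underlying, and a rule of depalatalization — palato-alveolar /tʃ/ and /dʒ/ become [k] and [g] when no front vowel follows — gives [k].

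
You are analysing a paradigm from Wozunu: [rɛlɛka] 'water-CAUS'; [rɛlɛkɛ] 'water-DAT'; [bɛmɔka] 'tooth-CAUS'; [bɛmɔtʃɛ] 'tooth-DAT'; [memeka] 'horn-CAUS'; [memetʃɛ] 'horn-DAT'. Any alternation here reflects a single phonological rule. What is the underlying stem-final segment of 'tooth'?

/tʃ/

'tooth' shows [k] ~ [tʃ] at the end of the stem ([bɛmɔka] vs [bɛmɔtʃɛ]).
Compare 'water', with invariant [k] in [rɛlɛka] and [rɛlɛkɛ]: an analysis with underlying /k/ and a rule producing [tʃ] before the DAT suffix would wrongly predict alternation here too.
So /tʃ/ is underlying, and a rule of depalatalization — palato-alveolar /tʃ/ becomes [k] when no front vowel follows — gives [k].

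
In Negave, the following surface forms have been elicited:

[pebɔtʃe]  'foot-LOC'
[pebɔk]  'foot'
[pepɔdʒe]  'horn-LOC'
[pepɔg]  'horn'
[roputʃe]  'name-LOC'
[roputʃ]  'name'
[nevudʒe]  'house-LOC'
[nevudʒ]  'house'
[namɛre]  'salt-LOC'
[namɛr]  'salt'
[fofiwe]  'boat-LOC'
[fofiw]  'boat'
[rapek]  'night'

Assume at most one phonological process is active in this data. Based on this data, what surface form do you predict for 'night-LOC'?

[rapetʃe]

The stem for 'foot' ends in [tʃ] in [pebɔtʃe] but [k] in [pebɔk].
But 'name' keeps [tʃ] in both environments ([roputʃe], [roputʃ]), so there is no rule changing /tʃ/ to [k] in isolation.
So /k/ is underlying, and a rule of palatalization before a front vowel — /k/ and /g/ become palato-alveolar [tʃ] and [dʒ] before a front vowel — gives [tʃ].
The one attested form of 'night', [rapek], shows underlying /rapek/. Applying the same rule before a front vowel gives [rapetʃe].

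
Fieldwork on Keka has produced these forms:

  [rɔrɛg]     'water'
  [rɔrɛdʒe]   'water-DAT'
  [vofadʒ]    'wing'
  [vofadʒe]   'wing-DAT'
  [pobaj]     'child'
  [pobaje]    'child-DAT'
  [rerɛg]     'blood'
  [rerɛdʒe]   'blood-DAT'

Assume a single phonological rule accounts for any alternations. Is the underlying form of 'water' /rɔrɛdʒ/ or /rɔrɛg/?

/rɔrɛg/

'water' shows [g] ~ [dʒ] at the end of the stem ([rɔrɛg] vs [rɔrɛdʒe]).
But 'wing' keeps [dʒ] in both environments ([vofadʒ], [vofadʒe]), so there is no rule changing /dʒ/ to [g] in isolation.
So /g/ is underlying, and a rule of palatalization before a front vowel — /g/ becomes palato-alveolar [dʒ] before a front vowel — gives [dʒ].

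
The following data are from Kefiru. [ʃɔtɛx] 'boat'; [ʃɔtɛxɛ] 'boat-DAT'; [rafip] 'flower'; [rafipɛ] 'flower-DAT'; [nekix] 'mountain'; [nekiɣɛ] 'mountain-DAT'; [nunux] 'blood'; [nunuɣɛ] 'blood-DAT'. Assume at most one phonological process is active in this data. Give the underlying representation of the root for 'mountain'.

/nekiɣ/

The stem for 'mountain' ends in [x] in [nekix] but [ɣ] in [nekiɣɛ].
If /x/ were underlying and a rule turned it into [ɣ] before the DAT suffix, 'boat' would also alternate; but it has [x] in both [ʃɔtɛx] and [ʃɔtɛxɛ].
The alternation reflects word-final obstruent devoicing: voiced obstruents become voiceless word-finally. /ɣ/ is underlying.
Hence 'mountain' is /nekiɣ/ underlyingly.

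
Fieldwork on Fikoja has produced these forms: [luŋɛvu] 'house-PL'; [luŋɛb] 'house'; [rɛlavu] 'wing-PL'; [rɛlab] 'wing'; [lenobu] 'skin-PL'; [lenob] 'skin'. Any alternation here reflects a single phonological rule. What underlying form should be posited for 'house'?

The stem for 'house' ends in [v] in [luŋɛvu] but [b] in [luŋɛb].
But 'skin' keeps [b] in both environments ([lenobu], [lenob]), so there is no rule changing /b/ to [v] before the PL suffix.
So /v/ is underlying, and a rule of word-final hardening — voiced fricatives become stops word-finally — gives [b].
So 'house' = /luŋɛv/.

/luŋɛv/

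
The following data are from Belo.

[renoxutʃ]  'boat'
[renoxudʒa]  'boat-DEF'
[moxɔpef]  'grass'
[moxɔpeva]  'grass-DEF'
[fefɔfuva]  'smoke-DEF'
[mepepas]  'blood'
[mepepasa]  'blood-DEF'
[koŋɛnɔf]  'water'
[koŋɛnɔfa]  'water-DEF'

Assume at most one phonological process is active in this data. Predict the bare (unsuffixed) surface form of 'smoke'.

'grass' shows [f] ~ [v] at the end of the stem ([moxɔpef] vs [moxɔpeva]).
If /f/ were underlying and a rule turned it into [v] before the DEF suffix, 'water' would also alternate; but it has [f] in both [koŋɛnɔf] and [koŋɛnɔfa].
Therefore /v/ is basic and [f] is derived by word-final obstruent devoicing (voiced obstruents become voiceless word-finally).
The one attested form of 'smoke', [fefɔfuva], shows underlying /fefɔfuv/. Applying the same rule word-finally gives [fefɔfuf].

[fefɔfuf]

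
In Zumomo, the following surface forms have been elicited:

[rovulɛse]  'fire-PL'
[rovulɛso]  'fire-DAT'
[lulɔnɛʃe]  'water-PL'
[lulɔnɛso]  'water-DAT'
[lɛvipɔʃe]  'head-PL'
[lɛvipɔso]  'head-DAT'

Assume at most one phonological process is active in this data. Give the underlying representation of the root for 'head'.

In [lɛvipɔʃe] and [lɛvipɔso] the final segment of 'head' alternates: [ʃ] ~ [s].
But 'fire' keeps [s] in both environments ([rovulɛse], [rovulɛso]), so there is no rule changing /s/ to [ʃ] before the PL suffix.
The underlying segment must be /ʃ/; palato-alveolar /ʃ/ becomes [s] when no front vowel follows, yielding [s] there.

/lɛvipɔʃ/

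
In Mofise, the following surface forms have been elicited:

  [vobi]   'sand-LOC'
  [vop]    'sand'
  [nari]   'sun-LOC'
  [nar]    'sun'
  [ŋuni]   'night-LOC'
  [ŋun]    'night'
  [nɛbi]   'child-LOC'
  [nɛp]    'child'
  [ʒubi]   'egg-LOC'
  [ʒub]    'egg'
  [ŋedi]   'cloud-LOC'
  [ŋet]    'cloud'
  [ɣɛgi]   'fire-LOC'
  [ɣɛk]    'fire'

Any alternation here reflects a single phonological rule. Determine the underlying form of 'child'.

/nɛp/

In [nɛbi] and [nɛp] the final segment of 'child' alternates: [b] ~ [p].
But 'egg' keeps [b] in both environments ([ʒubi], [ʒub]), so there is no rule changing /b/ to [p] in isolation.
So /p/ is underlying, and a rule of intervocalic voicing — voiceless stops become voiced between vowels — gives [b].
Hence 'child' is /nɛp/ underlyingly.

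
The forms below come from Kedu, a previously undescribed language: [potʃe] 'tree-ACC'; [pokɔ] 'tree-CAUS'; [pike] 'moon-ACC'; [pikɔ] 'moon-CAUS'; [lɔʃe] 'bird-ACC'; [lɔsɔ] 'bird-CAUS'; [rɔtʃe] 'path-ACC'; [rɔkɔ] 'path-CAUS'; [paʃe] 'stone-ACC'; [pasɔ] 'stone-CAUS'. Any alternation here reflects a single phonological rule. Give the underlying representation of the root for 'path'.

/rɔtʃ/

The root 'path' surfaces as [rɔtʃe] and [rɔkɔ], with a stem-final [tʃ] ~ [k] alternation.
The stem 'moon' ([pike], [pikɔ]) shows [k] unchanged in both environments, so [k] cannot be basic with [tʃ] derived before the ACC suffix.
Therefore /tʃ/ is basic and [k] is derived by depalatalization (palato-alveolar /tʃ/ and /ʃ/ become [k] and [s] when no front vowel follows).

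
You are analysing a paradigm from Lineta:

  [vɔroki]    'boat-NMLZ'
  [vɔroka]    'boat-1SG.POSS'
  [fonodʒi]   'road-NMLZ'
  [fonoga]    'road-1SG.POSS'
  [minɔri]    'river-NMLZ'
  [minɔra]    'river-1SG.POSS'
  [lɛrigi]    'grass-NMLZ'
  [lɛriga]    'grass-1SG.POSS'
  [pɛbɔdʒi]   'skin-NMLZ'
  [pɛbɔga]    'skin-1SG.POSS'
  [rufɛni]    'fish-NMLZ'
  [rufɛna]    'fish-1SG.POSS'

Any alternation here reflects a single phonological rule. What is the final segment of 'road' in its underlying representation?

The stem for 'road' ends in [dʒ] in [fonodʒi] but [g] in [fonoga].
Compare 'grass', with invariant [g] in [lɛrigi] and [lɛriga]: an analysis with underlying /g/ and a rule producing [dʒ] before the NMLZ suffix would wrongly predict alternation here too.
The alternation reflects depalatalization: palato-alveolar /dʒ/ becomes [g] when no front vowel follows. /dʒ/ is underlying.

/dʒ/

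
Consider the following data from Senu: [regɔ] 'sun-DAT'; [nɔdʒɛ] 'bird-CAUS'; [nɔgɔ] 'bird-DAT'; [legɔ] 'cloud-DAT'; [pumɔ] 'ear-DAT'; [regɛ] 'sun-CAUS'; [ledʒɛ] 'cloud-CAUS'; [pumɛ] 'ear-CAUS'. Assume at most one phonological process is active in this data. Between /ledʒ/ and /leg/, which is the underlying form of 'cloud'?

The stem for 'cloud' ends in [g] in [legɔ] but [dʒ] in [ledʒɛ].
But 'sun' keeps [g] in both environments ([regɔ], [regɛ]), so there is no rule changing /g/ to [dʒ] before the CAUS suffix.
So /dʒ/ is underlying, and a rule of depalatalization — palato-alveolar /dʒ/ becomes [g] when no front vowel follows — gives [g].

/ledʒ/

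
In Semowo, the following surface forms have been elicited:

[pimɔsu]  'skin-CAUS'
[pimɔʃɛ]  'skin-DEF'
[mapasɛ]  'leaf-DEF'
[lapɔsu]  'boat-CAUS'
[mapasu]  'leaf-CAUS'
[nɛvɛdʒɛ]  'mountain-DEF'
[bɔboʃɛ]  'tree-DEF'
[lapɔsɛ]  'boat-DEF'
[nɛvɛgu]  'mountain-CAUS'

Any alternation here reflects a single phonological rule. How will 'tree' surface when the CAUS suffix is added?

The stem for 'skin' ends in [s] in [pimɔsu] but [ʃ] in [pimɔʃɛ].
If /s/ were underlying and a rule turned it into [ʃ] before the DEF suffix, 'boat' would also alternate; but it has [s] in both [lapɔsu] and [lapɔsɛ].
The underlying segment must be /ʃ/; palato-alveolar /dʒ/ and /ʃ/ become [g] and [s] when no front vowel follows, yielding [s] there.
From [bɔboʃɛ] the stem 'tree' is /bɔboʃ/; when no front vowel follows this yields [bɔbosu].

[bɔbosu]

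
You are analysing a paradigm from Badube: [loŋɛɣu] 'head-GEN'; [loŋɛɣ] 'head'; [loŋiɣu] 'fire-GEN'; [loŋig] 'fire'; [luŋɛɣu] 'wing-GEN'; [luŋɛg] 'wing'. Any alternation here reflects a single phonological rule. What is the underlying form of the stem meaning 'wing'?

The root 'wing' surfaces as [luŋɛɣu] and [luŋɛg], with a stem-final [ɣ] ~ [g] alternation.
Compare 'head', with invariant [ɣ] in [loŋɛɣu] and [loŋɛɣ]: an analysis with underlying /ɣ/ and a rule producing [g] in isolation would wrongly predict alternation here too.
Therefore /g/ is basic and [ɣ] is derived by intervocalic spirantization (voiced stops become fricatives between vowels).
So 'wing' = /luŋɛg/.

/luŋɛg/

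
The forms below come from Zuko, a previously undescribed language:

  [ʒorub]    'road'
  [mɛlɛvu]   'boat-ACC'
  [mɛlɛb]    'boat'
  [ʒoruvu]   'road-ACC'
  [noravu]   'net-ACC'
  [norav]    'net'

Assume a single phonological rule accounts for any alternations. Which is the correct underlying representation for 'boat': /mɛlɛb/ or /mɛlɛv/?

The stem for 'boat' ends in [b] in [mɛlɛb] but [v] in [mɛlɛvu].
If /v/ were underlying and a rule turned it into [b] in isolation, 'net' would also alternate; but it has [v] in both [norav] and [noravu].
The alternation reflects intervocalic spirantization: voiced stops become fricatives between vowels. /b/ is underlying.

/mɛlɛb/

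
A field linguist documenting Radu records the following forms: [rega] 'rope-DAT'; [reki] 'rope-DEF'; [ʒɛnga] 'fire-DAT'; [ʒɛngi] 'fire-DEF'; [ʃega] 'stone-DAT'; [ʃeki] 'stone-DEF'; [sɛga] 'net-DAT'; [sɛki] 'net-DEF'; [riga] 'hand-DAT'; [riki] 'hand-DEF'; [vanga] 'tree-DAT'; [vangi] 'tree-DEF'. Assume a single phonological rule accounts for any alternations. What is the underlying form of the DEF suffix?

The DEF suffix surfaces as [-gi] and [-ki], depending on the final segment of the stem.
The DAT suffix, which begins with [g], is invariant after every stem; so [g] is not altered by any rule here.
So the underlying form is /-ki/, and voiceless stops become voiced after a nasal.

/-ki/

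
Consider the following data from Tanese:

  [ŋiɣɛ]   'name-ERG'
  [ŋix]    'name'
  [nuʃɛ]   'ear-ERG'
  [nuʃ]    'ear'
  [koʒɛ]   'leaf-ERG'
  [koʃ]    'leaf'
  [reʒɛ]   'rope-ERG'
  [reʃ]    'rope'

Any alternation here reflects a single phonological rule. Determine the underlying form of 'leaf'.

/koʒ/

The stem for 'leaf' ends in [ʒ] in [koʒɛ] but [ʃ] in [koʃ].
If /ʃ/ were underlying and a rule turned it into [ʒ] before the ERG suffix, 'ear' would also alternate; but it has [ʃ] in both [nuʃɛ] and [nuʃ].
So /ʒ/ is underlying, and a rule of word-final obstruent devoicing — voiced obstruents become voiceless word-finally — gives [ʃ].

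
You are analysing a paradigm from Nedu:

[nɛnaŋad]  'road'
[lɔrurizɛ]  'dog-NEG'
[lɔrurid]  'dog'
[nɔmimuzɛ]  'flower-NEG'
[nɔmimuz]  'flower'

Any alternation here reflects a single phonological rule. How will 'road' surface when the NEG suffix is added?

[nɛnaŋazɛ]

The root 'dog' surfaces as [lɔrurizɛ] and [lɔrurid], with a stem-final [z] ~ [d] alternation.
But 'flower' keeps [z] in both environments ([nɔmimuzɛ], [nɔmimuz]), so there is no rule changing /z/ to [d] in isolation.
The alternation reflects intervocalic spirantization: voiced stops become fricatives between vowels. /d/ is underlying.
From [nɛnaŋad] the stem 'road' is /nɛnaŋad/; between vowels this yields [nɛnaŋazɛ].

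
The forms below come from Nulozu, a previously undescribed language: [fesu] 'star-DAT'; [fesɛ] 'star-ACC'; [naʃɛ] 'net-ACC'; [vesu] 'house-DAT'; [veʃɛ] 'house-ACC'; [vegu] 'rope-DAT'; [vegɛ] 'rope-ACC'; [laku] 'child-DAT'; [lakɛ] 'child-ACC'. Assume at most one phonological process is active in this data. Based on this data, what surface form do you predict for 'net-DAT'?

[nasu]

The root 'house' surfaces as [vesu] and [veʃɛ], with a stem-final [s] ~ [ʃ] alternation.
If /s/ were underlying and a rule turned it into [ʃ] before the ACC suffix, 'star' would also alternate; but it has [s] in both [fesu] and [fesɛ].
The underlying segment must be /ʃ/; palato-alveolar /ʃ/ becomes [s] when no front vowel follows, yielding [s] there.
The one attested form of 'net', [naʃɛ], shows underlying /naʃ/. Applying the same rule when no front vowel follows gives [nasu].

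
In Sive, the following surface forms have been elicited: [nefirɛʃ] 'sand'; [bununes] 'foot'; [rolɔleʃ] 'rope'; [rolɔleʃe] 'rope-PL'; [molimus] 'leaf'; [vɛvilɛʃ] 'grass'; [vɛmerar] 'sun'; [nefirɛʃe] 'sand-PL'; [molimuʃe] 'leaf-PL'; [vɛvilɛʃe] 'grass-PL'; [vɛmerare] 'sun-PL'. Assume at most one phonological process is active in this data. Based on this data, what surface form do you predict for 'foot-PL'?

[bununeʃe]

The root 'leaf' surfaces as [molimus] and [molimuʃe], with a stem-final [s] ~ [ʃ] alternation.
The stem 'sand' ([nefirɛʃ], [nefirɛʃe]) shows [ʃ] unchanged in both environments, so [ʃ] cannot be basic with [s] derived in isolation.
The underlying segment must be /s/; /s/ becomes palato-alveolar [ʃ] before a front vowel, yielding [ʃ] there.
From [bununes] the stem 'foot' is /bununes/; before a front vowel this yields [bununeʃe].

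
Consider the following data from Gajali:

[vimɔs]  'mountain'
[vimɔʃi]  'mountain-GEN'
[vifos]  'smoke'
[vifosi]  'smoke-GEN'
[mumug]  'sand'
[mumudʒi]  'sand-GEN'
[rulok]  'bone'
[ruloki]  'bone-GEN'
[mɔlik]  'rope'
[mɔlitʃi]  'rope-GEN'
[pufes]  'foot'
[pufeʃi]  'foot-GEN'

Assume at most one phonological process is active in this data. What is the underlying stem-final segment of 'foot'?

'foot' shows [s] ~ [ʃ] at the end of the stem ([pufes] vs [pufeʃi]).
But 'smoke' keeps [s] in both environments ([vifos], [vifosi]), so there is no rule changing /s/ to [ʃ] before the GEN suffix.
The alternation reflects depalatalization: palato-alveolar /tʃ/, /dʒ/ and /ʃ/ become [k], [g] and [s] when no front vowel follows. /ʃ/ is underlying.

/ʃ/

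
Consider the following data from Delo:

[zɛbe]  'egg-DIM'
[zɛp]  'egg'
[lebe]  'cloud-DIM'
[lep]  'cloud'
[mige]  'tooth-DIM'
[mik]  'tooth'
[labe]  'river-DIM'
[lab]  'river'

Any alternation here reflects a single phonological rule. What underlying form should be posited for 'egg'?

In [zɛbe] and [zɛp] the final segment of 'egg' alternates: [b] ~ [p].
Compare 'river', with invariant [b] in [labe] and [lab]: an analysis with underlying /b/ and a rule producing [p] in isolation would wrongly predict alternation here too.
The underlying segment must be /p/; voiceless stops become voiced between vowels, yielding [b] there.
The underlying form of 'egg' is therefore /zɛp/.

/zɛp/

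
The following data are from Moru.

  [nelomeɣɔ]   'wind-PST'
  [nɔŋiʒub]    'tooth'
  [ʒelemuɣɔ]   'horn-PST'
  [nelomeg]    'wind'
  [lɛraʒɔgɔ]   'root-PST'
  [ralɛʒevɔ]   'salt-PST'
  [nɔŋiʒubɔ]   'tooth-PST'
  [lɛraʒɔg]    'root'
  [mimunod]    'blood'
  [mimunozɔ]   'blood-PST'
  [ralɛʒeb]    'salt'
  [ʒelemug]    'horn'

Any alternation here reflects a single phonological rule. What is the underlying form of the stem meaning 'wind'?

The stem for 'wind' ends in [g] in [nelomeg] but [ɣ] in [nelomeɣɔ].
The stem 'root' ([lɛraʒɔg], [lɛraʒɔgɔ]) shows [g] unchanged in both environments, so [g] cannot be basic with [ɣ] derived before the PST suffix.
So /ɣ/ is underlying, and a rule of word-final hardening — voiced fricatives become stops word-finally — gives [g].
So 'wind' = /nelomeɣ/.

/nelomeɣ/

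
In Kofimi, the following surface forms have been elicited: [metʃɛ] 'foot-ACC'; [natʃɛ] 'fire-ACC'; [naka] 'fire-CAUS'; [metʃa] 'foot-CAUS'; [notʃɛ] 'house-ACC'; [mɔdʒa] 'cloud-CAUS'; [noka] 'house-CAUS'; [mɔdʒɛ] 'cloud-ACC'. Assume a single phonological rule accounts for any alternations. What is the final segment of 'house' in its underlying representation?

In [notʃɛ] and [noka] the final segment of 'house' alternates: [tʃ] ~ [k].
The stem 'foot' ([metʃɛ], [metʃa]) shows [tʃ] unchanged in both environments, so [tʃ] cannot be basic with [k] derived before the CAUS suffix.
So /k/ is underlying, and a rule of palatalization before a front vowel — /k/ becomes palato-alveolar [tʃ] before a front vowel — gives [tʃ].

/k/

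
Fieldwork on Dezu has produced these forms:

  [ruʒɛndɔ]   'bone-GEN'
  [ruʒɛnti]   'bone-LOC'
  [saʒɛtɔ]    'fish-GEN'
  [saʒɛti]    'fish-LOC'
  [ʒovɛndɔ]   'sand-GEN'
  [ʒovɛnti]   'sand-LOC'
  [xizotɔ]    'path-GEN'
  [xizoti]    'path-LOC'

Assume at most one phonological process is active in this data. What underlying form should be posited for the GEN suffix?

The GEN morpheme has two allomorphs, [-dɔ] and [-tɔ].
By contrast the LOC suffix keeps its initial [t] throughout — that segment must be underlying.
The GEN suffix is therefore /-dɔ/ underlyingly, with post-vocalic devoicing: voiced stops become voiceless after a vowel.

/-dɔ/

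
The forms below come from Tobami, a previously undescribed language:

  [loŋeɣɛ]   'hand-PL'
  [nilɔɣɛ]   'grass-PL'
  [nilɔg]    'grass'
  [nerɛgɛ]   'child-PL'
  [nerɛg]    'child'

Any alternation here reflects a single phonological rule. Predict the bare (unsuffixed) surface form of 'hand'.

[loŋeg]

The root 'grass' surfaces as [nilɔɣɛ] and [nilɔg], with a stem-final [ɣ] ~ [g] alternation.
But 'child' keeps [g] in both environments ([nerɛgɛ], [nerɛg]), so there is no rule changing /g/ to [ɣ] before the PL suffix.
The alternation reflects word-final hardening: voiced fricatives become stops word-finally. /ɣ/ is underlying.
From [loŋeɣɛ] the stem 'hand' is /loŋeɣ/; word-finally this yields [loŋeg].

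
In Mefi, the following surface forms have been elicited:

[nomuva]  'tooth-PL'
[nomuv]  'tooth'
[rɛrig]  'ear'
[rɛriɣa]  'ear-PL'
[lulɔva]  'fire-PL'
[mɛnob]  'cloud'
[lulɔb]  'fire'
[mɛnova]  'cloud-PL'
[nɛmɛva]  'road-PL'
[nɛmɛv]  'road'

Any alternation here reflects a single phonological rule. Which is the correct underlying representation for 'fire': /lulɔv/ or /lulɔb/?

/lulɔb/

The stem for 'fire' ends in [v] in [lulɔva] but [b] in [lulɔb].
If /v/ were underlying and a rule turned it into [b] in isolation, 'road' would also alternate; but it has [v] in both [nɛmɛva] and [nɛmɛv].
So /b/ is underlying, and a rule of intervocalic spirantization — voiced stops become fricatives between vowels — gives [v].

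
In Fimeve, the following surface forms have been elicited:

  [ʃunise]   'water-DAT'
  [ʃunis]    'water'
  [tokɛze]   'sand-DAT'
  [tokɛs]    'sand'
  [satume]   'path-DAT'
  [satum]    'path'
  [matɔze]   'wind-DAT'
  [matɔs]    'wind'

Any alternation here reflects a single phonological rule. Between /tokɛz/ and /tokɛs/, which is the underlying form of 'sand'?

/tokɛz/

The root 'sand' surfaces as [tokɛze] and [tokɛs], with a stem-final [z] ~ [s] alternation.
If /s/ were underlying and a rule turned it into [z] before the DAT suffix, 'water' would also alternate; but it has [s] in both [ʃunise] and [ʃunis].
The alternation reflects word-final obstruent devoicing: voiced obstruents become voiceless word-finally. /z/ is underlying.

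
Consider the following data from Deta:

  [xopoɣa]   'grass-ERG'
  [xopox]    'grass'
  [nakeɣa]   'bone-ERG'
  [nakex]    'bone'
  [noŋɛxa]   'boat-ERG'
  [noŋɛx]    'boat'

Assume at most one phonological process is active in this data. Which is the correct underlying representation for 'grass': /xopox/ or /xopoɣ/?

/xopoɣ/

In [xopoɣa] and [xopox] the final segment of 'grass' alternates: [ɣ] ~ [x].
But 'boat' keeps [x] in both environments ([noŋɛxa], [noŋɛx]), so there is no rule changing /x/ to [ɣ] before the ERG suffix.
The alternation reflects word-final obstruent devoicing: voiced obstruents become voiceless word-finally. /ɣ/ is underlying.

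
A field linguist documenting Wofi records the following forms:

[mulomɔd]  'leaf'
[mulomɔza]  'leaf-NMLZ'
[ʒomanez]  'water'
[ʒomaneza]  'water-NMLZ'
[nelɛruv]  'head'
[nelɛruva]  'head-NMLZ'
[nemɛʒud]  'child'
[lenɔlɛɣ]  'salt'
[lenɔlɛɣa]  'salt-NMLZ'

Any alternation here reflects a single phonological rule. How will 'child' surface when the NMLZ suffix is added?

The stem for 'leaf' ends in [d] in [mulomɔd] but [z] in [mulomɔza].
The stem 'water' ([ʒomanez], [ʒomaneza]) shows [z] unchanged in both environments, so [z] cannot be basic with [d] derived in isolation.
Therefore /d/ is basic and [z] is derived by intervocalic spirantization (voiced stops become fricatives between vowels).
The one attested form of 'child', [nemɛʒud], shows underlying /nemɛʒud/. Applying the same rule between vowels gives [nemɛʒuza].

[nemɛʒuza]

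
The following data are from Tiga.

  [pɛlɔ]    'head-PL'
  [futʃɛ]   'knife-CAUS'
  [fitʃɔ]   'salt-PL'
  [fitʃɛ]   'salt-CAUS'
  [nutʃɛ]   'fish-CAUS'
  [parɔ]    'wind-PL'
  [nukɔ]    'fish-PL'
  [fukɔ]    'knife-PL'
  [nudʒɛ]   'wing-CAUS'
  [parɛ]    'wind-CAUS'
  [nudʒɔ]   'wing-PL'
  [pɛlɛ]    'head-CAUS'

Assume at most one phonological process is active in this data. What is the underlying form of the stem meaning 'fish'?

The root 'fish' surfaces as [nutʃɛ] and [nukɔ], with a stem-final [tʃ] ~ [k] alternation.
Compare 'salt', with invariant [tʃ] in [fitʃɛ] and [fitʃɔ]: an analysis with underlying /tʃ/ and a rule producing [k] before the PL suffix would wrongly predict alternation here too.
The underlying segment must be /k/; /k/ becomes palato-alveolar [tʃ] before a front vowel, yielding [tʃ] there.

/nuk/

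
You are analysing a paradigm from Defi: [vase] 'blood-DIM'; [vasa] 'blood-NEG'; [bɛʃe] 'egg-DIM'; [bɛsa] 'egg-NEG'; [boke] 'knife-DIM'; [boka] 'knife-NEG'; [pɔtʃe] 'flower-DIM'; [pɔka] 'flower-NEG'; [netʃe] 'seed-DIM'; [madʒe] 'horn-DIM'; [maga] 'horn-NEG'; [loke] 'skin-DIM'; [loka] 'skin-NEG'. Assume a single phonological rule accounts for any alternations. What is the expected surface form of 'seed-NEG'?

In [pɔtʃe] and [pɔka] the final segment of 'flower' alternates: [tʃ] ~ [k].
But 'knife' keeps [k] in both environments ([boke], [boka]), so there is no rule changing /k/ to [tʃ] before the DIM suffix.
The underlying segment must be /tʃ/; palato-alveolar /tʃ/, /dʒ/ and /ʃ/ become [k], [g] and [s] when no front vowel follows, yielding [k] there.
The one attested form of 'seed', [netʃe], shows underlying /netʃ/. Applying the same rule when no front vowel follows gives [neka].

[neka]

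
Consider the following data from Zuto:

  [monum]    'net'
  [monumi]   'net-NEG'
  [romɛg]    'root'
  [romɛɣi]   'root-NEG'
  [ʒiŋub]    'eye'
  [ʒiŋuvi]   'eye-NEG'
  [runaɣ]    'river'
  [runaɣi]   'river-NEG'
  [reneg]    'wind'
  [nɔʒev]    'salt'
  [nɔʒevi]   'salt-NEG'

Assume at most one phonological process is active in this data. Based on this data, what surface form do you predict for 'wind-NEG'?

[reneɣi]

The stem for 'root' ends in [g] in [romɛg] but [ɣ] in [romɛɣi].
Compare 'river', with invariant [ɣ] in [runaɣ] and [runaɣi]: an analysis with underlying /ɣ/ and a rule producing [g] in isolation would wrongly predict alternation here too.
So /g/ is underlying, and a rule of intervocalic spirantization — voiced stops become fricatives between vowels — gives [ɣ].
The one attested form of 'wind', [reneg], shows underlying /reneg/. Applying the same rule between vowels gives [reneɣi].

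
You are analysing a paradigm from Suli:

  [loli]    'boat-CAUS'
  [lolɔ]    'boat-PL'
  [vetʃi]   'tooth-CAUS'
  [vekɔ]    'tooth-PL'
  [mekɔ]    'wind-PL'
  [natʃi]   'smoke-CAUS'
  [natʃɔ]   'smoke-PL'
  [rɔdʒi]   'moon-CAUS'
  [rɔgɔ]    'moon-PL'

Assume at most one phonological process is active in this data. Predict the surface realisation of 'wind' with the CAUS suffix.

[metʃi]

The stem for 'tooth' ends in [tʃ] in [vetʃi] but [k] in [vekɔ].
Compare 'smoke', with invariant [tʃ] in [natʃi] and [natʃɔ]: an analysis with underlying /tʃ/ and a rule producing [k] before the PL suffix would wrongly predict alternation here too.
So /k/ is underlying, and a rule of palatalization before a front vowel — /k/ and /g/ become palato-alveolar [tʃ] and [dʒ] before a front vowel — gives [tʃ].
From [mekɔ] the stem 'wind' is /mek/; before a front vowel this yields [metʃi].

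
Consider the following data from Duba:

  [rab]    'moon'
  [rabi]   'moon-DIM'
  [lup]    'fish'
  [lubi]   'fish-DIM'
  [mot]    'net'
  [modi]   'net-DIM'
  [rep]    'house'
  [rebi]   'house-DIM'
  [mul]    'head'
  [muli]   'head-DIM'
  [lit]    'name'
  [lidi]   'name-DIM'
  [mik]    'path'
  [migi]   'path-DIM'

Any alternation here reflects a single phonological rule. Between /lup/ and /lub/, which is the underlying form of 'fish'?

/lup/

In [lup] and [lubi] the final segment of 'fish' alternates: [p] ~ [b].
The stem 'moon' ([rab], [rabi]) shows [b] unchanged in both environments, so [b] cannot be basic with [p] derived in isolation.
The underlying segment must be /p/; voiceless stops become voiced between vowels, yielding [b] there.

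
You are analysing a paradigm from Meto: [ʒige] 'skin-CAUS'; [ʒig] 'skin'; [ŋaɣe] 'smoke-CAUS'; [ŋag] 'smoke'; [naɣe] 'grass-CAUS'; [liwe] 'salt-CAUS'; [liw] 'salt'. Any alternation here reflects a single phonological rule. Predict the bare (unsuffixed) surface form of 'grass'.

In [ŋaɣe] and [ŋag] the final segment of 'smoke' alternates: [ɣ] ~ [g].
Compare 'skin', with invariant [g] in [ʒige] and [ʒig]: an analysis with underlying /g/ and a rule producing [ɣ] before the CAUS suffix would wrongly predict alternation here too.
The underlying segment must be /ɣ/; voiced fricatives become stops word-finally, yielding [g] there.
The one attested form of 'grass', [naɣe], shows underlying /naɣ/. Applying the same rule word-finally gives [nag].

[nag]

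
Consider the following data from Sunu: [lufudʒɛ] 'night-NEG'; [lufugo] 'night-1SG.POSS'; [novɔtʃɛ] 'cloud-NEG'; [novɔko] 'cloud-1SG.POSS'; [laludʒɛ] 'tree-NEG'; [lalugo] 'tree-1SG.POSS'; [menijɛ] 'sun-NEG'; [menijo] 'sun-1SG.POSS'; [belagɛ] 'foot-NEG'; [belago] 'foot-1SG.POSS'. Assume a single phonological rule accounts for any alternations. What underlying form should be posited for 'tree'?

The root 'tree' surfaces as [laludʒɛ] and [lalugo], with a stem-final [dʒ] ~ [g] alternation.
Compare 'foot', with invariant [g] in [belagɛ] and [belago]: an analysis with underlying /g/ and a rule producing [dʒ] before the NEG suffix would wrongly predict alternation here too.
So /dʒ/ is underlying, and a rule of depalatalization — palato-alveolar /tʃ/ and /dʒ/ become [k] and [g] when no front vowel follows — gives [g].

/laludʒ/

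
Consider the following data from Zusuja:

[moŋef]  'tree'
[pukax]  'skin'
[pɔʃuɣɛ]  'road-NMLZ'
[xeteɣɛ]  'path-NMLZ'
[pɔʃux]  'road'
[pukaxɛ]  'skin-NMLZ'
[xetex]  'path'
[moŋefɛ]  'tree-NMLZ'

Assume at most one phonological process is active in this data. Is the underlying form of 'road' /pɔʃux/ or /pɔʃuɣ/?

'road' shows [ɣ] ~ [x] at the end of the stem ([pɔʃuɣɛ] vs [pɔʃux]).
The stem 'skin' ([pukaxɛ], [pukax]) shows [x] unchanged in both environments, so [x] cannot be basic with [ɣ] derived before the NMLZ suffix.
So /ɣ/ is underlying, and a rule of word-final obstruent devoicing — voiced obstruents become voiceless word-finally — gives [x].

/pɔʃuɣ/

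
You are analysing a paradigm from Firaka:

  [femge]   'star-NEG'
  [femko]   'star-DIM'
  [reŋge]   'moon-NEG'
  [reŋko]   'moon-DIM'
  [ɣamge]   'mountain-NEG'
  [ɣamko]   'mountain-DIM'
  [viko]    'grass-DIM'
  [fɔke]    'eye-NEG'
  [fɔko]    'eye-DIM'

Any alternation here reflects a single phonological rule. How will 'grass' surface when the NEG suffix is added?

The NEG morpheme has two allomorphs, [-ge] and [-ke].
By contrast the DIM suffix keeps its initial [k] throughout — that segment must be underlying.
So the underlying form is /-ge/, and voiced stops become voiceless after a vowel.
After 'grass', which ends in a vowel, the suffix surfaces as [-ke], giving [vike].

[vike]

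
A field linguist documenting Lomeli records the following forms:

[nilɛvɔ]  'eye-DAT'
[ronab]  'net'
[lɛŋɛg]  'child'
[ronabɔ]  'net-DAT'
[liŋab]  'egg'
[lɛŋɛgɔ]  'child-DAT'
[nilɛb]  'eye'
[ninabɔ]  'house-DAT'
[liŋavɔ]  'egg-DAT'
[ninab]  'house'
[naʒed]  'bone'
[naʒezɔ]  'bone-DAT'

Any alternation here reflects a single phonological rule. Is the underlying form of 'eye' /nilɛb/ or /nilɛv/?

/nilɛv/

In [nilɛvɔ] and [nilɛb] the final segment of 'eye' alternates: [v] ~ [b].
Compare 'house', with invariant [b] in [ninabɔ] and [ninab]: an analysis with underlying /b/ and a rule producing [v] before the DAT suffix would wrongly predict alternation here too.
Therefore /v/ is basic and [b] is derived by word-final hardening (voiced fricatives become stops word-finally).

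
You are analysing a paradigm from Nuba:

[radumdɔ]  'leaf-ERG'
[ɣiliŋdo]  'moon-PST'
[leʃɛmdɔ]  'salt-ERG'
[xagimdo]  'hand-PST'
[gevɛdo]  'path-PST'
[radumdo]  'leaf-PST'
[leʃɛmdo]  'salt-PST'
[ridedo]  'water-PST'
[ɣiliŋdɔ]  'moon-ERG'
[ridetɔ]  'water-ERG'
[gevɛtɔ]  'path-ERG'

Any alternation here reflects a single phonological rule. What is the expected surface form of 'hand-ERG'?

[xagimdɔ]

The ERG morpheme has two allomorphs, [-dɔ] and [-tɔ].
By contrast the PST suffix keeps its initial [d] throughout — that segment must be underlying.
So the underlying form is /-tɔ/, and voiceless stops become voiced after a nasal.
After 'hand', which ends in a nasal, the suffix surfaces as [-dɔ], giving [xagimdɔ].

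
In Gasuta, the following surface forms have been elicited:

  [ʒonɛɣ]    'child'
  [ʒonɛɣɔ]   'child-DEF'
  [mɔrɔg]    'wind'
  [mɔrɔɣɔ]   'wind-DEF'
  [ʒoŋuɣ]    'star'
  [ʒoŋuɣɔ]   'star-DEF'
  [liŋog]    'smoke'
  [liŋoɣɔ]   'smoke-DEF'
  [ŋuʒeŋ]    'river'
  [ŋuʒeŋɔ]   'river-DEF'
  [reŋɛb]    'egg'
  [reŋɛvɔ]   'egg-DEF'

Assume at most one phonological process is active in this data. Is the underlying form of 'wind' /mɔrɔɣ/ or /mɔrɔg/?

The stem for 'wind' ends in [g] in [mɔrɔg] but [ɣ] in [mɔrɔɣɔ].
The stem 'star' ([ʒoŋuɣ], [ʒoŋuɣɔ]) shows [ɣ] unchanged in both environments, so [ɣ] cannot be basic with [g] derived in isolation.
So /g/ is underlying, and a rule of intervocalic spirantization — voiced stops become fricatives between vowels — gives [ɣ].

/mɔrɔg/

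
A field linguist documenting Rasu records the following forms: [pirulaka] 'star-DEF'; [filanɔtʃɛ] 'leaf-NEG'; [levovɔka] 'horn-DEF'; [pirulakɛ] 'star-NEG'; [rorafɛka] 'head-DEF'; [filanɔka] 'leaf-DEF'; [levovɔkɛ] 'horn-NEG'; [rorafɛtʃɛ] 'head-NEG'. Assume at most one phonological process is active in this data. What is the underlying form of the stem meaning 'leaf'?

/filanɔtʃ/

'leaf' shows [tʃ] ~ [k] at the end of the stem ([filanɔtʃɛ] vs [filanɔka]).
But 'horn' keeps [k] in both environments ([levovɔkɛ], [levovɔka]), so there is no rule changing /k/ to [tʃ] before the NEG suffix.
So /tʃ/ is underlying, and a rule of depalatalization — palato-alveolar /tʃ/ becomes [k] when no front vowel follows — gives [k].
So 'leaf' = /filanɔtʃ/.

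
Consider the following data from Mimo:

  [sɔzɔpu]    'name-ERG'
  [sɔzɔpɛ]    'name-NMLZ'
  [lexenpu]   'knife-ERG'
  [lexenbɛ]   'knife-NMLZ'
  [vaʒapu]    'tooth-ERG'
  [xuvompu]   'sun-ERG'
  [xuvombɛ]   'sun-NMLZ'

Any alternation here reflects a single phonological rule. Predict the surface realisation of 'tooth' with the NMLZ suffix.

The NMLZ suffix surfaces as [-bɛ] and [-pɛ], depending on the final segment of the stem.
The ERG suffix, which begins with [p], is invariant after every stem; so [p] is not altered by any rule here.
So the underlying form is /-bɛ/, and voiced stops become voiceless after a vowel.
After 'tooth', which ends in a vowel, the suffix surfaces as [-pɛ], giving [vaʒapɛ].

[vaʒapɛ]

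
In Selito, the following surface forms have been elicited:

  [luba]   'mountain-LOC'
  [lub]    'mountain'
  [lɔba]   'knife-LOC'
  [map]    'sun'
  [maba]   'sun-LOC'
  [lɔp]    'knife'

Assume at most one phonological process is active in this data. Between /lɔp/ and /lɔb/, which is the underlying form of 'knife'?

/lɔp/

The stem for 'knife' ends in [p] in [lɔp] but [b] in [lɔba].
But 'mountain' keeps [b] in both environments ([lub], [luba]), so there is no rule changing /b/ to [p] in isolation.
The underlying segment must be /p/; voiceless stops become voiced between vowels, yielding [b] there.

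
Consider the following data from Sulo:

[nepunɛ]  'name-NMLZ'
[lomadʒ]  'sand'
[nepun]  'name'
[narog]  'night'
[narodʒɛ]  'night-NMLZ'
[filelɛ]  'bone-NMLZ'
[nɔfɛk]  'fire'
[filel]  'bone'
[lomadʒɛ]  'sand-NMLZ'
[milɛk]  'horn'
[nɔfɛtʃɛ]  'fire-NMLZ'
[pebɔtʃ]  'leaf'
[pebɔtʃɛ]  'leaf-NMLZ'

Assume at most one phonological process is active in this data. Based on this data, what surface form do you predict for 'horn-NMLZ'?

In [nɔfɛk] and [nɔfɛtʃɛ] the final segment of 'fire' alternates: [k] ~ [tʃ].
But 'leaf' keeps [tʃ] in both environments ([pebɔtʃ], [pebɔtʃɛ]), so there is no rule changing /tʃ/ to [k] in isolation.
So /k/ is underlying, and a rule of palatalization before a front vowel — /k/ and /g/ become palato-alveolar [tʃ] and [dʒ] before a front vowel — gives [tʃ].
From [milɛk] the stem 'horn' is /milɛk/; before a front vowel this yields [milɛtʃɛ].

[milɛtʃɛ]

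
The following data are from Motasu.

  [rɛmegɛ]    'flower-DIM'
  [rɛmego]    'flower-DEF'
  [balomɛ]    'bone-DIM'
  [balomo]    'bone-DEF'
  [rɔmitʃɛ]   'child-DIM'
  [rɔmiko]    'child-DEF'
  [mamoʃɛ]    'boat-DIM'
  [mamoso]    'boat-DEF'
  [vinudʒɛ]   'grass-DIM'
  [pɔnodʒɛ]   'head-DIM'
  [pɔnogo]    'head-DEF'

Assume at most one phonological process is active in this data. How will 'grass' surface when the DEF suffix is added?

[vinugo]

The root 'head' surfaces as [pɔnodʒɛ] and [pɔnogo], with a stem-final [dʒ] ~ [g] alternation.
The stem 'flower' ([rɛmegɛ], [rɛmego]) shows [g] unchanged in both environments, so [g] cannot be basic with [dʒ] derived before the DIM suffix.
The underlying segment must be /dʒ/; palato-alveolar /tʃ/, /dʒ/ and /ʃ/ become [k], [g] and [s] when no front vowel follows, yielding [g] there.
From [vinudʒɛ] the stem 'grass' is /vinudʒ/; when no front vowel follows this yields [vinugo].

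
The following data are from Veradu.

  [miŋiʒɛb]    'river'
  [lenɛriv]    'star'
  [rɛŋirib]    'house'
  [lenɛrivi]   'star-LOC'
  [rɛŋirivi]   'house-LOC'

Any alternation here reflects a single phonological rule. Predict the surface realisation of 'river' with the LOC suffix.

'house' shows [b] ~ [v] at the end of the stem ([rɛŋirib] vs [rɛŋirivi]).
But 'star' keeps [v] in both environments ([lenɛriv], [lenɛrivi]), so there is no rule changing /v/ to [b] in isolation.
The alternation reflects intervocalic spirantization: voiced stops become fricatives between vowels. /b/ is underlying.
From [miŋiʒɛb] the stem 'river' is /miŋiʒɛb/; between vowels this yields [miŋiʒɛvi].

[miŋiʒɛvi]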